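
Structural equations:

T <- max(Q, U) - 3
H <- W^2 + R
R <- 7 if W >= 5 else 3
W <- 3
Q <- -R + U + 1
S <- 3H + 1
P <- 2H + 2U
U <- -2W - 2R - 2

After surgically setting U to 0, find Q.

-2

The intervention breaks the incoming arrows to U: U <- -2W - 2R - 2 no longer applies, and U = 0.
R = 7 if W >= 5 else 3  [with W=3]  = 3
Q = -R + U + 1  [with R=3, U=0]  = -2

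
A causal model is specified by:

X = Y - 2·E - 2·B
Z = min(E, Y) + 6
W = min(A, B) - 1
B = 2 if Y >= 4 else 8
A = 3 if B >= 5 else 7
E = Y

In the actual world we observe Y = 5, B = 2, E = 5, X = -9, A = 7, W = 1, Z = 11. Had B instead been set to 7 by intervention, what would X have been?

-19

Under do(B=7), the mechanism B = 2 if Y >= 4 else 8 is discarded; B is fixed at 7.
E = Y  [with Y=5]  = 5
X = Y - 2·E - 2·B  [with Y=5, E=5, B=7]  = -19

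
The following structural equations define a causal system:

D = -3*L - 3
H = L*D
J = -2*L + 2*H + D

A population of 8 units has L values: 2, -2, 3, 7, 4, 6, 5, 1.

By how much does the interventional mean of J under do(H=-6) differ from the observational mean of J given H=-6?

-18.75

Under do(H=-6), H's equation is replaced by H=-6 for every unit. Per-unit J: -25, -5, -30, -50, -35, -45, -40, -20. Mean = -31.25.
Conditioning on H=-6 selects the 2 unit(s) with L ∈ {-2, 1}. Their J values: -5, -20. Mean = -12.5.
Difference = -31.25 − (-12.5) = -18.75.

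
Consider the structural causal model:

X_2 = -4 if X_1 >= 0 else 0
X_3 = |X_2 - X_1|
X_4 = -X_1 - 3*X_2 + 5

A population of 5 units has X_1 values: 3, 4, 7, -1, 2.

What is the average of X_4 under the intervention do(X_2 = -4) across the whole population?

14

The intervention sets X_2=-4 in all 5 units regardless of X_1. Recomputing X_4 per unit gives 14, 13, 10, 18, 15; average 14.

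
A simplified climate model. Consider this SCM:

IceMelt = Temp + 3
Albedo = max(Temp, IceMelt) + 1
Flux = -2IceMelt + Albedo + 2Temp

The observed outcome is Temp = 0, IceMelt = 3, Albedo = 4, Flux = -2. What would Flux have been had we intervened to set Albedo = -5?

The intervention breaks the incoming arrows to Albedo: Albedo = max(Temp, IceMelt) + 1 no longer applies, and Albedo = -5.
IceMelt = Temp + 3  [with Temp=0]  = 3
Flux = -2IceMelt + Albedo + 2Temp  [with IceMelt=3, Albedo=-5, Temp=0]  = -11

-11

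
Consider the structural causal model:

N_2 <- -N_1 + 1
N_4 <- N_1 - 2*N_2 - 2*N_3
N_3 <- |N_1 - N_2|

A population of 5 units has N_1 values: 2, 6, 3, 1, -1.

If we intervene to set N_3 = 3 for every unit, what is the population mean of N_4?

Every unit gets N_3=3 under the intervention. N_4 values become -2, 10, 1, -5, -11; E[N_4|do(N_3=3)] = -1.4.

-1.4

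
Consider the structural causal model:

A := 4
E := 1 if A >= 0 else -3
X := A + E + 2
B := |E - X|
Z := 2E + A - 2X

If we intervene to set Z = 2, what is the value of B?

6

The intervention breaks the incoming arrows to Z: Z := 2E + A - 2X no longer applies, and Z = 2.
Since B is not a descendant of the intervened variable, it is unaffected.
E = 1 if A >= 0 else -3  [with A=4]  = 1
X = A + E + 2  [with A=4, E=1]  = 7
B = |E - X|  [with E=1, X=7]  = 6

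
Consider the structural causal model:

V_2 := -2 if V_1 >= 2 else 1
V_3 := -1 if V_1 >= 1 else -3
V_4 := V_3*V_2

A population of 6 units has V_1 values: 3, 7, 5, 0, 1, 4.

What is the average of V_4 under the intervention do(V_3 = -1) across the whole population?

1

Under do(V_3=-1), V_3's equation is replaced by V_3=-1 for every unit. Per-unit V_4: 2, 2, 2, -1, -1, 2. Mean = 1.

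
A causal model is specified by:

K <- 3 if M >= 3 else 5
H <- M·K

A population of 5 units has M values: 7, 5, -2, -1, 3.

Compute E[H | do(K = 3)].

do(K=3) breaks K's dependence on M. With K=3 fixed, H across the units is 21, 15, -6, -3, 9, mean 7.2.

7.2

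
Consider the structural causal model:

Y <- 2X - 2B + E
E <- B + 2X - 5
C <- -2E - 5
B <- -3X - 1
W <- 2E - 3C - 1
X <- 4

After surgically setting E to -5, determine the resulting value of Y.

29

The intervention breaks the incoming arrows to E: E <- B + 2X - 5 no longer applies, and E = -5.
B = -3X - 1  [with X=4]  = -13
Y = 2X - 2B + E  [with X=4, B=-13, E=-5]  = 29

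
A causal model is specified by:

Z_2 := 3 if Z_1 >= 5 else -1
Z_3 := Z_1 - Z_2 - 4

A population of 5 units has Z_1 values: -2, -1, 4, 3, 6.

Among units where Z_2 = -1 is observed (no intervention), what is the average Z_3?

Observing Z_2=-1 restricts to units where Z_2's equation naturally yields -1: Z_1 ∈ {-2, -1, 4, 3}. In that subpopulation Z_3 = -5, -4, 1, 0, mean -2.

-2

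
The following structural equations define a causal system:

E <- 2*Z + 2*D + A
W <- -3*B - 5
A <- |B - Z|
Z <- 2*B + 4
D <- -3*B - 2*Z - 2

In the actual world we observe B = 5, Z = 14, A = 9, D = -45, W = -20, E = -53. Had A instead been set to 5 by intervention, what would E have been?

-57

The intervention breaks the incoming arrows to A: A <- |B - Z| no longer applies, and A = 5.
Z = 2*B + 4  [with B=5]  = 14
D = -3*B - 2*Z - 2  [with B=5, Z=14]  = -45
E = 2*Z + 2*D + A  [with Z=14, D=-45, A=5]  = -57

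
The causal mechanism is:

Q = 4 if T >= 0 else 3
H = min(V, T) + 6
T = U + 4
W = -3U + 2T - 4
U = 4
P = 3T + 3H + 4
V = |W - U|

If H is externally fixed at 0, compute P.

Intervening sets H = 0 and removes its equation (H = min(V, T) + 6).
T = U + 4  [with U=4]  = 8
P = 3T + 3H + 4  [with T=8, H=0]  = 28

28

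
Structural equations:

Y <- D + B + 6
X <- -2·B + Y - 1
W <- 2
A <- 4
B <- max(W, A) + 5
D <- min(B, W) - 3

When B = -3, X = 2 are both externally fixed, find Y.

-3

The joint intervention fixes B = -3, X = 2, removing each variable's own equation.
D = min(B, W) - 3  [with B=-3, W=2]  = -6
Y = D + B + 6  [with D=-6, B=-3]  = -3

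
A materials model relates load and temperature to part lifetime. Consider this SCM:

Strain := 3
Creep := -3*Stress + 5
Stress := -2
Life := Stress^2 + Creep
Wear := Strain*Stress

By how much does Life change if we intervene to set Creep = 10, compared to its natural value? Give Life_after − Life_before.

do(Creep=10) replaces the equation Creep := -3*Stress + 5 with the constant Creep = 10.
Life = Stress^2 + Creep  [with Stress=-2, Creep=10]  = 14
Without intervention: Creep = -3*Stress + 5  [with Stress=-2]  = 11; Life = Stress^2 + Creep  [with Stress=-2, Creep=11]  = 15.
Change = 14 − 15 = -1.

-1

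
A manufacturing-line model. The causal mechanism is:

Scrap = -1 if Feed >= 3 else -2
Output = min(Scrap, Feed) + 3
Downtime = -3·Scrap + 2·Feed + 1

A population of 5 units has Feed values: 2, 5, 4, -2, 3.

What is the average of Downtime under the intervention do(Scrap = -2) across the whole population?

11.8

Every unit gets Scrap=-2 under the intervention. Downtime values become 11, 17, 15, 3, 13; E[Downtime|do(Scrap=-2)] = 11.8.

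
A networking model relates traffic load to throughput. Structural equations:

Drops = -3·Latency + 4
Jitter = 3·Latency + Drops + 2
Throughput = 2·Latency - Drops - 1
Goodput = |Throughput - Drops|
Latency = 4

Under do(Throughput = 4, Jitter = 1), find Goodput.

12

The joint intervention fixes Throughput = 4, Jitter = 1, removing each variable's own equation.
Drops = -3·Latency + 4  [with Latency=4]  = -8
Goodput = |Throughput - Drops|  [with Throughput=4, Drops=-8]  = 12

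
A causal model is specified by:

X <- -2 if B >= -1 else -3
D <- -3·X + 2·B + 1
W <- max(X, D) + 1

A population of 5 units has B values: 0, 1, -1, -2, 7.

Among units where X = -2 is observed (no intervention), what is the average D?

10.5

E[D|X=-2] averages over only the 4 units with X=-2 (B = 0, 1, -1, 7): D = 7, 9, 5, 21, mean 10.5.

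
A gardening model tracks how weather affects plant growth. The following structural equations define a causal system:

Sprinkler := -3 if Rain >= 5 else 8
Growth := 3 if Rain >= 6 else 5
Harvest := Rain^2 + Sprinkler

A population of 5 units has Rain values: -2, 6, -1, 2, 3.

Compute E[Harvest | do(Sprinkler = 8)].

do(Sprinkler=8) breaks Sprinkler's dependence on Rain. With Sprinkler=8 fixed, Harvest across the units is 12, 44, 9, 12, 17, mean 18.8.

18.8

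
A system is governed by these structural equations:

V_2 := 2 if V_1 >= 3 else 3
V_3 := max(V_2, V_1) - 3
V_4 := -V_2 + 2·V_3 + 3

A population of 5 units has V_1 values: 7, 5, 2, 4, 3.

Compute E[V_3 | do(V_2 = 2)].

Every unit gets V_2=2 under the intervention. V_3 values become 4, 2, -1, 1, 0; E[V_3|do(V_2=2)] = 1.2.

1.2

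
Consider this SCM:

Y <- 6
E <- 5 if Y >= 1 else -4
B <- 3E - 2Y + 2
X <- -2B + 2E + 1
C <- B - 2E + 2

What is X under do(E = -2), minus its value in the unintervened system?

28

do(E=-2) replaces the equation E <- 5 if Y >= 1 else -4 with the constant E = -2.
B = 3E - 2Y + 2  [with E=-2, Y=6]  = -16
X = -2B + 2E + 1  [with B=-16, E=-2]  = 29
Without intervention: E = 5 if Y >= 1 else -4  [with Y=6]  = 5; B = 3E - 2Y + 2  [with E=5, Y=6]  = 5; X = -2B + 2E + 1  [with B=5, E=5]  = 1.
Change = 29 − 1 = 28.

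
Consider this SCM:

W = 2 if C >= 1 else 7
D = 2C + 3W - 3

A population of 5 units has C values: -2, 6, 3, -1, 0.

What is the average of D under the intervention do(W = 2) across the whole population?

do(W=2) breaks W's dependence on C. With W=2 fixed, D across the units is -1, 15, 9, 1, 3, mean 5.4.

5.4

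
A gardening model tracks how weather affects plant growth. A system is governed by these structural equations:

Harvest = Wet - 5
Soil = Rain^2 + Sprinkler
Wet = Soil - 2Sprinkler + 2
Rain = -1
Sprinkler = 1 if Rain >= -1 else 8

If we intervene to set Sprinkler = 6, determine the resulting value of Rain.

-1

Under do(Sprinkler=6), the mechanism Sprinkler = 1 if Rain >= -1 else 8 is discarded; Sprinkler is fixed at 6.
Rain is not downstream of the intervention, so its value is determined by the original equations.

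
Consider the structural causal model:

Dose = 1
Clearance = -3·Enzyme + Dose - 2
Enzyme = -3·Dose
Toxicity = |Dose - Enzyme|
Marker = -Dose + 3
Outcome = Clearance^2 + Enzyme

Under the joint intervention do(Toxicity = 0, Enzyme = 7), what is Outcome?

The joint intervention fixes Toxicity = 0, Enzyme = 7, removing each variable's own equation.
Clearance = -3·Enzyme + Dose - 2  [with Enzyme=7, Dose=1]  = -22
Outcome = Clearance^2 + Enzyme  [with Clearance=-22, Enzyme=7]  = 491

491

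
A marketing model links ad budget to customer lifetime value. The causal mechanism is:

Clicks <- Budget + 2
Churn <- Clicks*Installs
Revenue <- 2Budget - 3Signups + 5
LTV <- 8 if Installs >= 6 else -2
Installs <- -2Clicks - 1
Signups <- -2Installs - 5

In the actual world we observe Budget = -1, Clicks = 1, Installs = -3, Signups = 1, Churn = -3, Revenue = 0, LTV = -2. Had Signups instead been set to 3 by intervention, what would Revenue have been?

Under do(Signups=3), the mechanism Signups <- -2Installs - 5 is discarded; Signups is fixed at 3.
Revenue = 2Budget - 3Signups + 5  [with Budget=-1, Signups=3]  = -6

-6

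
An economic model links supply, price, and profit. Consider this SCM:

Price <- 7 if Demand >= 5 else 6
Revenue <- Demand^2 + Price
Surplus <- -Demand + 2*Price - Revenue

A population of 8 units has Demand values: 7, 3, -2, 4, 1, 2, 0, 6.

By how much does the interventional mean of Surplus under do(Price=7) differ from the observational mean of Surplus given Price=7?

Under do(Price=7), Price's equation is replaced by Price=7 for every unit. Per-unit Surplus: -49, -5, 5, -13, 5, 1, 7, -35. Mean = -10.5.
E[Surplus|Price=7] averages over only the 2 units with Price=7 (Demand = 7, 6): Surplus = -49, -35, mean -42.
Difference = -10.5 − (-42) = 31.5.

31.5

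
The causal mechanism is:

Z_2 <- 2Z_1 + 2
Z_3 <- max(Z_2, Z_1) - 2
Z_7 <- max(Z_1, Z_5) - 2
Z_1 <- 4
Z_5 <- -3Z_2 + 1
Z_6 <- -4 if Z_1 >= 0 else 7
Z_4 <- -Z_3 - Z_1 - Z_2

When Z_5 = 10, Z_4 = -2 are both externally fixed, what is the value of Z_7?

Setting Z_5 = 10, Z_4 = -2 by intervention discards those variables' equations.
Z_7 = max(Z_1, Z_5) - 2  [with Z_1=4, Z_5=10]  = 8

8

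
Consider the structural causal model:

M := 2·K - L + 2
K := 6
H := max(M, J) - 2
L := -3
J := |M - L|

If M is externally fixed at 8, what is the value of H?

9

do(M=8) replaces the equation M := 2·K - L + 2 with the constant M = 8.
J = |M - L|  [with M=8, L=-3]  = 11
H = max(M, J) - 2  [with M=8, J=11]  = 9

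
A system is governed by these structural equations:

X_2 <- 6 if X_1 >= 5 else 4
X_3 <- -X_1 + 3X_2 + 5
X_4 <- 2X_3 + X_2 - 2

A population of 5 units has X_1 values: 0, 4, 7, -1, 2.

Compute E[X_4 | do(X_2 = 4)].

31.2

do(X_2=4) breaks X_2's dependence on X_1. With X_2=4 fixed, X_4 across the units is 36, 28, 22, 38, 32, mean 31.2.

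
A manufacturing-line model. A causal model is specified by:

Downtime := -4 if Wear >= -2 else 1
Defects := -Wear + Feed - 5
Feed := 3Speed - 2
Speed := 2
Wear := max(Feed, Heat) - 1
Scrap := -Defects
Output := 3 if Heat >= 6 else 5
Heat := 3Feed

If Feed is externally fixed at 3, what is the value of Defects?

do(Feed=3) replaces the equation Feed := 3Speed - 2 with the constant Feed = 3.
Heat = 3Feed  [with Feed=3]  = 9
Wear = max(Feed, Heat) - 1  [with Feed=3, Heat=9]  = 8
Defects = -Wear + Feed - 5  [with Wear=8, Feed=3]  = -10

-10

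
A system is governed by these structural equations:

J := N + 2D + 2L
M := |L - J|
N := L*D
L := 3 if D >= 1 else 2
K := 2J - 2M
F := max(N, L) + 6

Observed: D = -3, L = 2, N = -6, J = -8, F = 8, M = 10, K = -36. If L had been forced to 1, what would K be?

-30

Under do(L=1), the mechanism L := 3 if D >= 1 else 2 is discarded; L is fixed at 1.
N = L*D  [with L=1, D=-3]  = -3
J = N + 2D + 2L  [with N=-3, D=-3, L=1]  = -7
M = |L - J|  [with L=1, J=-7]  = 8
K = 2J - 2M  [with J=-7, M=8]  = -30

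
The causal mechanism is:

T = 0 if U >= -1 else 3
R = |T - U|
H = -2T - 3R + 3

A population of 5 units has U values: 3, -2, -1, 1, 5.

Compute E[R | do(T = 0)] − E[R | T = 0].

-0.1

Every unit gets T=0 under the intervention. R values become 3, 2, 1, 1, 5; E[R|do(T=0)] = 2.4.
Conditioning on T=0 selects the 4 unit(s) with U ∈ {3, -1, 1, 5}. Their R values: 3, 1, 1, 5. Mean = 2.5.
Difference = 2.4 − 2.5 = -0.1.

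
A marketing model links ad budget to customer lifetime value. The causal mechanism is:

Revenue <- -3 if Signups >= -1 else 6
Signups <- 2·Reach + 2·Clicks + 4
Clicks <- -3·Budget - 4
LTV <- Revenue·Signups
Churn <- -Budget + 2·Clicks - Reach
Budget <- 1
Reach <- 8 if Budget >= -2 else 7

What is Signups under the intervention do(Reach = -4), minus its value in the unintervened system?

Under do(Reach=-4), the mechanism Reach <- 8 if Budget >= -2 else 7 is discarded; Reach is fixed at -4.
Clicks = -3·Budget - 4  [with Budget=1]  = -7
Signups = 2·Reach + 2·Clicks + 4  [with Reach=-4, Clicks=-7]  = -18
Without intervention: Reach = 8 if Budget >= -2 else 7  [with Budget=1]  = 8; Clicks = -3·Budget - 4  [with Budget=1]  = -7; Signups = 2·Reach + 2·Clicks + 4  [with Reach=8, Clicks=-7]  = 6.
Change = -18 − 6 = -24.

-24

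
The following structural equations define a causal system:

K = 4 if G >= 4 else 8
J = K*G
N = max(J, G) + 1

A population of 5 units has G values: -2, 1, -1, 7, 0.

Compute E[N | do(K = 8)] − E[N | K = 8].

The intervention sets K=8 in all 5 units regardless of G. Recomputing N per unit gives -1, 9, 0, 57, 1; average 13.2.
Observing K=8 restricts to units where K's equation naturally yields 8: G ∈ {-2, 1, -1, 0}. In that subpopulation N = -1, 9, 0, 1, mean 2.25.
Difference = 13.2 − 2.25 = 10.95.

10.95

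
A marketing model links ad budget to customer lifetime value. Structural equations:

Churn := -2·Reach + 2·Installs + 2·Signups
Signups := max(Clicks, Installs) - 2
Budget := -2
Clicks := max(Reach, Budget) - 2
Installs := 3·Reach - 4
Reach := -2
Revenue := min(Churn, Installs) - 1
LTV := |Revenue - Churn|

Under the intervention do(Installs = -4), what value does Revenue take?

The intervention breaks the incoming arrows to Installs: Installs := 3·Reach - 4 no longer applies, and Installs = -4.
Clicks = max(Reach, Budget) - 2  [with Reach=-2, Budget=-2]  = -4
Signups = max(Clicks, Installs) - 2  [with Clicks=-4, Installs=-4]  = -6
Churn = -2·Reach + 2·Installs + 2·Signups  [with Reach=-2, Installs=-4, Signups=-6]  = -16
Revenue = min(Churn, Installs) - 1  [with Churn=-16, Installs=-4]  = -17

-17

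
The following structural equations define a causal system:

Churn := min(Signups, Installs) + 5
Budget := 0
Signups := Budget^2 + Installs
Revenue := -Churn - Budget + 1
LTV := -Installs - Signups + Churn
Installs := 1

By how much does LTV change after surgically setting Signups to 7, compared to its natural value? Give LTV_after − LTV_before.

The intervention breaks the incoming arrows to Signups: Signups := Budget^2 + Installs no longer applies, and Signups = 7.
Churn = min(Signups, Installs) + 5  [with Signups=7, Installs=1]  = 6
LTV = -Installs - Signups + Churn  [with Installs=1, Signups=7, Churn=6]  = -2
Without intervention: Signups = Budget^2 + Installs  [with Budget=0, Installs=1]  = 1; Churn = min(Signups, Installs) + 5  [with Signups=1, Installs=1]  = 6; LTV = -Installs - Signups + Churn  [with Installs=1, Signups=1, Churn=6]  = 4.
Change = -2 − 4 = -6.

-6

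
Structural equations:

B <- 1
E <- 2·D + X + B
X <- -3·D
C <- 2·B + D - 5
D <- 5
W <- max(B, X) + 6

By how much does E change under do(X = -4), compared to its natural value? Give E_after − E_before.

11

The intervention breaks the incoming arrows to X: X <- -3·D no longer applies, and X = -4.
E = 2·D + X + B  [with D=5, X=-4, B=1]  = 7
Without intervention: X = -3·D  [with D=5]  = -15; E = 2·D + X + B  [with D=5, X=-15, B=1]  = -4.
Change = 7 − (-4) = 11.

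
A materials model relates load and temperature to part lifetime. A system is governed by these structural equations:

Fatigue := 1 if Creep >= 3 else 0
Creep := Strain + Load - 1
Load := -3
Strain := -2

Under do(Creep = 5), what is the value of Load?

Under do(Creep=5), the mechanism Creep := Strain + Load - 1 is discarded; Creep is fixed at 5.
Load is not downstream of the intervention, so its value is determined by the original equations.

-3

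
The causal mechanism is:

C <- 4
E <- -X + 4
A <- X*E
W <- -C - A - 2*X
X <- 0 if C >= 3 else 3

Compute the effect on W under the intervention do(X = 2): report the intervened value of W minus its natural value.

-8

do(X=2) replaces the equation X <- 0 if C >= 3 else 3 with the constant X = 2.
E = -X + 4  [with X=2]  = 2
A = X*E  [with X=2, E=2]  = 4
W = -C - A - 2*X  [with C=4, A=4, X=2]  = -12
Without intervention: X = 0 if C >= 3 else 3  [with C=4]  = 0; E = -X + 4  [with X=0]  = 4; A = X*E  [with X=0, E=4]  = 0; W = -C - A - 2*X  [with C=4, A=0, X=0]  = -4.
Change = -12 − (-4) = -8.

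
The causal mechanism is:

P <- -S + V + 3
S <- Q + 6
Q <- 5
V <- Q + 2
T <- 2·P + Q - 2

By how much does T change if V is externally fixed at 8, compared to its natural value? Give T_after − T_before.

do(V=8) replaces the equation V <- Q + 2 with the constant V = 8.
S = Q + 6  [with Q=5]  = 11
P = -S + V + 3  [with S=11, V=8]  = 0
T = 2·P + Q - 2  [with P=0, Q=5]  = 3
Without intervention: S = Q + 6  [with Q=5]  = 11; V = Q + 2  [with Q=5]  = 7; P = -S + V + 3  [with S=11, V=7]  = -1; T = 2·P + Q - 2  [with P=-1, Q=5]  = 1.
Change = 3 − 1 = 2.

2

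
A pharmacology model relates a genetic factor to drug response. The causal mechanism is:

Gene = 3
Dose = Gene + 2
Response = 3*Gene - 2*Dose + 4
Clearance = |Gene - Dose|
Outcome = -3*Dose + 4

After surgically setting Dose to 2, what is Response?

9

The intervention breaks the incoming arrows to Dose: Dose = Gene + 2 no longer applies, and Dose = 2.
Response = 3*Gene - 2*Dose + 4  [with Gene=3, Dose=2]  = 9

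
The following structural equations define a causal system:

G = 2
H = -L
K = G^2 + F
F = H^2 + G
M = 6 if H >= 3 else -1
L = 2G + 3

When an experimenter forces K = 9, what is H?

-7

do(K=9) replaces the equation K = G^2 + F with the constant K = 9.
H is not downstream of the intervention, so its value is determined by the original equations.
L = 2G + 3  [with G=2]  = 7
H = -L  [with L=7]  = -7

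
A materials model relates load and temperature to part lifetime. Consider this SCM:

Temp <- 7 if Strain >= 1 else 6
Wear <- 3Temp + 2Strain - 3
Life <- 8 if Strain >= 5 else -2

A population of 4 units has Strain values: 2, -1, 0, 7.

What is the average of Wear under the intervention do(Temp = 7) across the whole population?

Under do(Temp=7), Temp's equation is replaced by Temp=7 for every unit. Per-unit Wear: 22, 16, 18, 32. Mean = 22.

22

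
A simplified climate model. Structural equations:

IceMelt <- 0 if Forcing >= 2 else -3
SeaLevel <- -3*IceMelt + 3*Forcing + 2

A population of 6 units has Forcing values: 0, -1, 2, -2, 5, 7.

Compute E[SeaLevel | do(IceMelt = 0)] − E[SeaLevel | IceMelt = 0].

Under do(IceMelt=0), IceMelt's equation is replaced by IceMelt=0 for every unit. Per-unit SeaLevel: 2, -1, 8, -4, 17, 23. Mean = 7.5.
E[SeaLevel|IceMelt=0] averages over only the 3 units with IceMelt=0 (Forcing = 2, 5, 7): SeaLevel = 8, 17, 23, mean 16.
Difference = 7.5 − 16 = -8.5.

-8.5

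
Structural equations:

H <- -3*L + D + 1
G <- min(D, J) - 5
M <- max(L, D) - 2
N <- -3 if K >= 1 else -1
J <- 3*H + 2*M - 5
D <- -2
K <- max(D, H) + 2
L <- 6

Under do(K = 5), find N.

Under do(K=5), the mechanism K <- max(D, H) + 2 is discarded; K is fixed at 5.
N = -3 if K >= 1 else -1  [with K=5]  = -3

-3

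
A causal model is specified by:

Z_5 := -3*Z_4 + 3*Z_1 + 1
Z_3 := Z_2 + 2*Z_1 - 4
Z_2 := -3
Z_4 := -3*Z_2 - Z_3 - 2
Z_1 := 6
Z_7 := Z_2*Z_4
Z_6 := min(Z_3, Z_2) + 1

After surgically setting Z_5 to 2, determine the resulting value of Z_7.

-6

Under do(Z_5=2), the mechanism Z_5 := -3*Z_4 + 3*Z_1 + 1 is discarded; Z_5 is fixed at 2.
Since Z_7 is not a descendant of the intervened variable, it is unaffected.
Z_3 = Z_2 + 2*Z_1 - 4  [with Z_2=-3, Z_1=6]  = 5
Z_4 = -3*Z_2 - Z_3 - 2  [with Z_2=-3, Z_3=5]  = 2
Z_7 = Z_2*Z_4  [with Z_2=-3, Z_4=2]  = -6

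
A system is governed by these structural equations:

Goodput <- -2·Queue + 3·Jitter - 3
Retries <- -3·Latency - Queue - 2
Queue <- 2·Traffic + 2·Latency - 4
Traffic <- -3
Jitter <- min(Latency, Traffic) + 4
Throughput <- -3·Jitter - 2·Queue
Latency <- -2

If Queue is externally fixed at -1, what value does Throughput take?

-1

The intervention breaks the incoming arrows to Queue: Queue <- 2·Traffic + 2·Latency - 4 no longer applies, and Queue = -1.
Jitter = min(Latency, Traffic) + 4  [with Latency=-2, Traffic=-3]  = 1
Throughput = -3·Jitter - 2·Queue  [with Jitter=1, Queue=-1]  = -1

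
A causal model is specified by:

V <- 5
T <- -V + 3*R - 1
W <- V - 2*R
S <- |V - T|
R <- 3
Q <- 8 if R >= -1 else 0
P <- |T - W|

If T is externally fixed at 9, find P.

10

do(T=9) replaces the equation T <- -V + 3*R - 1 with the constant T = 9.
W = V - 2*R  [with V=5, R=3]  = -1
P = |T - W|  [with T=9, W=-1]  = 10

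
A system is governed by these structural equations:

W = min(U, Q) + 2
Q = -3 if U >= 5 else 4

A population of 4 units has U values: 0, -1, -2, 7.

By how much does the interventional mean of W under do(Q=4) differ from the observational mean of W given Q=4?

Every unit gets Q=4 under the intervention. W values become 2, 1, 0, 6; E[W|do(Q=4)] = 2.25.
Conditioning on Q=4 selects the 3 unit(s) with U ∈ {0, -1, -2}. Their W values: 2, 1, 0. Mean = 1.
Difference = 2.25 − 1 = 1.25.

1.25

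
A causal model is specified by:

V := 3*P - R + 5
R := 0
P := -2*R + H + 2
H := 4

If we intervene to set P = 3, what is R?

0

Under do(P=3), the mechanism P := -2*R + H + 2 is discarded; P is fixed at 3.
Since R is not a descendant of the intervened variable, it is unaffected.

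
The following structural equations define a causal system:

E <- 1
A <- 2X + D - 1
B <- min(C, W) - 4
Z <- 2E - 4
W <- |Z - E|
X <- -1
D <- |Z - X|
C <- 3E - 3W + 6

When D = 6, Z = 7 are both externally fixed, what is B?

Setting D = 6, Z = 7 by intervention discards those variables' equations.
W = |Z - E|  [with Z=7, E=1]  = 6
C = 3E - 3W + 6  [with E=1, W=6]  = -9
B = min(C, W) - 4  [with C=-9, W=6]  = -13

-13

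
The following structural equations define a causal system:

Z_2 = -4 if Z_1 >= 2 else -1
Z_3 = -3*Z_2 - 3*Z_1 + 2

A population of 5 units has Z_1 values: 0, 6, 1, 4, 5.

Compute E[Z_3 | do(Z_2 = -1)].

The intervention sets Z_2=-1 in all 5 units regardless of Z_1. Recomputing Z_3 per unit gives 5, -13, 2, -7, -10; average -4.6.

-4.6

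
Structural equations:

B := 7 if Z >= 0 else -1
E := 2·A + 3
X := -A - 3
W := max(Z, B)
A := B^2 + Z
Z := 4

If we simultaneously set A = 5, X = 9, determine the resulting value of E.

13

Setting A = 5, X = 9 by intervention discards those variables' equations.
E = 2·A + 3  [with A=5]  = 13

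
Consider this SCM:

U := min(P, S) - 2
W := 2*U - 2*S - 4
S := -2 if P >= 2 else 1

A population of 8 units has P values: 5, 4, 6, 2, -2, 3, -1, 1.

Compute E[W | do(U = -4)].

Under do(U=-4), U's equation is replaced by U=-4 for every unit. Per-unit W: -8, -8, -8, -8, -14, -8, -14, -14. Mean = -10.25.

-10.25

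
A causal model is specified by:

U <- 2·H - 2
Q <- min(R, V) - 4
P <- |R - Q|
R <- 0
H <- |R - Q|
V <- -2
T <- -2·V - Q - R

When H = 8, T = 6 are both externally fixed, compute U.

The joint intervention fixes H = 8, T = 6, removing each variable's own equation.
U = 2·H - 2  [with H=8]  = 14

14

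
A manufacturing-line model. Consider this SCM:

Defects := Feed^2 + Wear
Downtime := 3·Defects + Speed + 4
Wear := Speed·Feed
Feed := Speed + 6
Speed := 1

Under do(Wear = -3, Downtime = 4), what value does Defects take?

46

The joint intervention fixes Wear = -3, Downtime = 4, removing each variable's own equation.
Feed = Speed + 6  [with Speed=1]  = 7
Defects = Feed^2 + Wear  [with Feed=7, Wear=-3]  = 46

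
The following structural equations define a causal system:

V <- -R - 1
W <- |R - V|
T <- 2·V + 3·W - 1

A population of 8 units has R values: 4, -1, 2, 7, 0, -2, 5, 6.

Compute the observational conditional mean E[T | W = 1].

Observing W=1 restricts to units where W's equation naturally yields 1: R ∈ {-1, 0}. In that subpopulation T = 2, 0, mean 1.

1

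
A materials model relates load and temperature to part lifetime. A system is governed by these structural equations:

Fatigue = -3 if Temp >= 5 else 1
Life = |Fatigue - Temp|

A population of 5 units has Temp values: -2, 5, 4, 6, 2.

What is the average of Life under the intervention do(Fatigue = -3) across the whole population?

Every unit gets Fatigue=-3 under the intervention. Life values become 1, 8, 7, 9, 5; E[Life|do(Fatigue=-3)] = 6.

6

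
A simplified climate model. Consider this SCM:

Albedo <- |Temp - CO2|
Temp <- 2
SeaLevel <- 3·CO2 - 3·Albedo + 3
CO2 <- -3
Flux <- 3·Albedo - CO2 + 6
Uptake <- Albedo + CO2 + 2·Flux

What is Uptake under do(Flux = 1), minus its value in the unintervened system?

-46

The intervention breaks the incoming arrows to Flux: Flux <- 3·Albedo - CO2 + 6 no longer applies, and Flux = 1.
Albedo = |Temp - CO2|  [with Temp=2, CO2=-3]  = 5
Uptake = Albedo + CO2 + 2·Flux  [with Albedo=5, CO2=-3, Flux=1]  = 4
Without intervention: Albedo = |Temp - CO2|  [with Temp=2, CO2=-3]  = 5; Flux = 3·Albedo - CO2 + 6  [with Albedo=5, CO2=-3]  = 24; Uptake = Albedo + CO2 + 2·Flux  [with Albedo=5, CO2=-3, Flux=24]  = 50.
Change = 4 − 50 = -46.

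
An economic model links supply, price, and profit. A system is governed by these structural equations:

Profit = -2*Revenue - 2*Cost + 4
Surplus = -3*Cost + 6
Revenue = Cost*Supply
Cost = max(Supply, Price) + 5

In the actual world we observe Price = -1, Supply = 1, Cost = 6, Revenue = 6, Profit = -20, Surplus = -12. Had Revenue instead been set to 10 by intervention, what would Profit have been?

-28

Intervening sets Revenue = 10 and removes its equation (Revenue = Cost*Supply).
Cost = max(Supply, Price) + 5  [with Supply=1, Price=-1]  = 6
Profit = -2*Revenue - 2*Cost + 4  [with Revenue=10, Cost=6]  = -28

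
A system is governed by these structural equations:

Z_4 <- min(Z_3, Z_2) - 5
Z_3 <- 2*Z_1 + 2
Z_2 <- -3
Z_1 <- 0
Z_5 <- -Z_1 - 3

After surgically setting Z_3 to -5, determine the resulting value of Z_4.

The intervention breaks the incoming arrows to Z_3: Z_3 <- 2*Z_1 + 2 no longer applies, and Z_3 = -5.
Z_4 = min(Z_3, Z_2) - 5  [with Z_3=-5, Z_2=-3]  = -10

-10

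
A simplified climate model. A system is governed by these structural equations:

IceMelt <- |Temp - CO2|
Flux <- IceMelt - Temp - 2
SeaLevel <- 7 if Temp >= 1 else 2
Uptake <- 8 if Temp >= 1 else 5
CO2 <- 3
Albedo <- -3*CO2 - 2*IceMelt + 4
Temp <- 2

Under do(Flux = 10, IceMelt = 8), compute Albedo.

-21

Under do(Flux = 10, IceMelt = 8), each intervened variable's structural equation is replaced by its fixed value.
Albedo = -3*CO2 - 2*IceMelt + 4  [with CO2=3, IceMelt=8]  = -21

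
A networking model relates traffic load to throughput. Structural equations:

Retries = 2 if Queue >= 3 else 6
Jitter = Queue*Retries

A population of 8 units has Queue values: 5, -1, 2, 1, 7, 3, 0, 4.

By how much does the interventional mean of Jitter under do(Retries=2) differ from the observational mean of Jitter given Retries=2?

Every unit gets Retries=2 under the intervention. Jitter values become 10, -2, 4, 2, 14, 6, 0, 8; E[Jitter|do(Retries=2)] = 5.25.
E[Jitter|Retries=2] averages over only the 4 units with Retries=2 (Queue = 5, 7, 3, 4): Jitter = 10, 14, 6, 8, mean 9.5.
Difference = 5.25 − 9.5 = -4.25.

-4.25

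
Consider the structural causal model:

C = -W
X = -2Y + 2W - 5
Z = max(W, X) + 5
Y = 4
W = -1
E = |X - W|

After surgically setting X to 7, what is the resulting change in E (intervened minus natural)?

-6

do(X=7) replaces the equation X = -2Y + 2W - 5 with the constant X = 7.
E = |X - W|  [with X=7, W=-1]  = 8
Without intervention: X = -2Y + 2W - 5  [with Y=4, W=-1]  = -15; E = |X - W|  [with X=-15, W=-1]  = 14.
Change = 8 − 14 = -6.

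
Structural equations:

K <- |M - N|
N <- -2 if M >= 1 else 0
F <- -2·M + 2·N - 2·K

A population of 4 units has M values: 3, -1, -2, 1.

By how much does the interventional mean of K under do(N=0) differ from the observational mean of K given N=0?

Under do(N=0), N's equation is replaced by N=0 for every unit. Per-unit K: 3, 1, 2, 1. Mean = 1.75.
Conditioning on N=0 selects the 2 unit(s) with M ∈ {-1, -2}. Their K values: 1, 2. Mean = 1.5.
Difference = 1.75 − 1.5 = 0.25.

0.25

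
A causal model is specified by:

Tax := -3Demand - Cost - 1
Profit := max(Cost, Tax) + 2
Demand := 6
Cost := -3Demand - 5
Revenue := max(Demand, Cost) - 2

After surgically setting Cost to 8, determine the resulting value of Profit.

do(Cost=8) replaces the equation Cost := -3Demand - 5 with the constant Cost = 8.
Tax = -3Demand - Cost - 1  [with Demand=6, Cost=8]  = -27
Profit = max(Cost, Tax) + 2  [with Cost=8, Tax=-27]  = 10

10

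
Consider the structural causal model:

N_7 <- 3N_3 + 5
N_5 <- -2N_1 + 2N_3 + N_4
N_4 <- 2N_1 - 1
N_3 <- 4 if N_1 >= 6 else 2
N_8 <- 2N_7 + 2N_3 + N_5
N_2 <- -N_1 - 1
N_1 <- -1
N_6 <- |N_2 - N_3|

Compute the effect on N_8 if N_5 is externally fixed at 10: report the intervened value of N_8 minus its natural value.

do(N_5=10) replaces the equation N_5 <- -2N_1 + 2N_3 + N_4 with the constant N_5 = 10.
N_3 = 4 if N_1 >= 6 else 2  [with N_1=-1]  = 2
N_7 = 3N_3 + 5  [with N_3=2]  = 11
N_8 = 2N_7 + 2N_3 + N_5  [with N_7=11, N_3=2, N_5=10]  = 36
Without intervention: N_3 = 4 if N_1 >= 6 else 2  [with N_1=-1]  = 2; N_4 = 2N_1 - 1  [with N_1=-1]  = -3; N_5 = -2N_1 + 2N_3 + N_4  [with N_1=-1, N_3=2, N_4=-3]  = 3; N_7 = 3N_3 + 5  [with N_3=2]  = 11; N_8 = 2N_7 + 2N_3 + N_5  [with N_7=11, N_3=2, N_5=3]  = 29.
Change = 36 − 29 = 7.

7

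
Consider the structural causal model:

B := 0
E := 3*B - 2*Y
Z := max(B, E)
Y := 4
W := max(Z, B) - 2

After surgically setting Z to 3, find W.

Intervening sets Z = 3 and removes its equation (Z := max(B, E)).
W = max(Z, B) - 2  [with Z=3, B=0]  = 1

1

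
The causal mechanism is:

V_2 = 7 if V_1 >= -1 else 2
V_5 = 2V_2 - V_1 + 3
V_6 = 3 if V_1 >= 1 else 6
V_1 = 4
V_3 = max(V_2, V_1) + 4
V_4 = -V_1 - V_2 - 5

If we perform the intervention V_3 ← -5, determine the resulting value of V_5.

13

do(V_3=-5) replaces the equation V_3 = max(V_2, V_1) + 4 with the constant V_3 = -5.
V_5 is not downstream of the intervention, so its value is determined by the original equations.
V_2 = 7 if V_1 >= -1 else 2  [with V_1=4]  = 7
V_5 = 2V_2 - V_1 + 3  [with V_2=7, V_1=4]  = 13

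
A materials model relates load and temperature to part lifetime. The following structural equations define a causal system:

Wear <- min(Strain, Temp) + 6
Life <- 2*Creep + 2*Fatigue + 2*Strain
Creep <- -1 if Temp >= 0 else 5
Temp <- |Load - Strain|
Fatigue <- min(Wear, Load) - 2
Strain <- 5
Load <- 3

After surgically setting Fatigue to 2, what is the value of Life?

12

Intervening sets Fatigue = 2 and removes its equation (Fatigue <- min(Wear, Load) - 2).
Temp = |Load - Strain|  [with Load=3, Strain=5]  = 2
Creep = -1 if Temp >= 0 else 5  [with Temp=2]  = -1
Life = 2*Creep + 2*Fatigue + 2*Strain  [with Creep=-1, Fatigue=2, Strain=5]  = 12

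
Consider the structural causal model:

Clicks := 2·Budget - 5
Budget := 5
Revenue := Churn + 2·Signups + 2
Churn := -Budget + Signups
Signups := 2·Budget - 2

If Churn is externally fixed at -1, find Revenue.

Intervening sets Churn = -1 and removes its equation (Churn := -Budget + Signups).
Signups = 2·Budget - 2  [with Budget=5]  = 8
Revenue = Churn + 2·Signups + 2  [with Churn=-1, Signups=8]  = 17

17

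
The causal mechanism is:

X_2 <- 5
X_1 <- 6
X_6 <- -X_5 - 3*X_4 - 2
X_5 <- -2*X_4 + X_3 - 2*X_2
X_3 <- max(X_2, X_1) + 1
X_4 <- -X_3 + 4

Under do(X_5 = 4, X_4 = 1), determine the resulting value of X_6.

-9

Setting X_5 = 4, X_4 = 1 by intervention discards those variables' equations.
X_6 = -X_5 - 3*X_4 - 2  [with X_5=4, X_4=1]  = -9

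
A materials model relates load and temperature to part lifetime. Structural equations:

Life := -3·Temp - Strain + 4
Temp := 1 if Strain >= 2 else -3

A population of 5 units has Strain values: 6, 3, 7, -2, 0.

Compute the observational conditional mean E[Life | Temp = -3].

E[Life|Temp=-3] averages over only the 2 units with Temp=-3 (Strain = -2, 0): Life = 15, 13, mean 14.

14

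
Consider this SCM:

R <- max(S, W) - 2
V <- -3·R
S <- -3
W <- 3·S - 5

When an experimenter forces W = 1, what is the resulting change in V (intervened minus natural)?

-12

Under do(W=1), the mechanism W <- 3·S - 5 is discarded; W is fixed at 1.
R = max(S, W) - 2  [with S=-3, W=1]  = -1
V = -3·R  [with R=-1]  = 3
Without intervention: W = 3·S - 5  [with S=-3]  = -14; R = max(S, W) - 2  [with S=-3, W=-14]  = -5; V = -3·R  [with R=-5]  = 15.
Change = 3 − 15 = -12.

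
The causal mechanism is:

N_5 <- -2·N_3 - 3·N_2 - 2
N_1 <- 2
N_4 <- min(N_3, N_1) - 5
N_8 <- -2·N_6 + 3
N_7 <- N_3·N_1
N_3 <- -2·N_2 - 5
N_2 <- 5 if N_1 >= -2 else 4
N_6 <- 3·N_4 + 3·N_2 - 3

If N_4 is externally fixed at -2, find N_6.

6

Under do(N_4=-2), the mechanism N_4 <- min(N_3, N_1) - 5 is discarded; N_4 is fixed at -2.
N_2 = 5 if N_1 >= -2 else 4  [with N_1=2]  = 5
N_6 = 3·N_4 + 3·N_2 - 3  [with N_4=-2, N_2=5]  = 6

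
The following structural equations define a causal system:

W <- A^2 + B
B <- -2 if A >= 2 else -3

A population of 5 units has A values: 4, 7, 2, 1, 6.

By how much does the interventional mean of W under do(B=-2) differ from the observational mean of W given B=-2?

-5.05

The intervention sets B=-2 in all 5 units regardless of A. Recomputing W per unit gives 14, 47, 2, -1, 34; average 19.2.
Conditioning on B=-2 selects the 4 unit(s) with A ∈ {4, 7, 2, 6}. Their W values: 14, 47, 2, 34. Mean = 24.25.
Difference = 19.2 − 24.25 = -5.05.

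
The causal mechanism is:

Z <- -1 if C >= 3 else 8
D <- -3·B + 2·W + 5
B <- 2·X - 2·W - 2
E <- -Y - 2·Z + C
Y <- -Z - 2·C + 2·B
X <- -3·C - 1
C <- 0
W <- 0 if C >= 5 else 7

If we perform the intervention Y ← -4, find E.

Intervening sets Y = -4 and removes its equation (Y <- -Z - 2·C + 2·B).
Z = -1 if C >= 3 else 8  [with C=0]  = 8
E = -Y - 2·Z + C  [with Y=-4, Z=8, C=0]  = -12

-12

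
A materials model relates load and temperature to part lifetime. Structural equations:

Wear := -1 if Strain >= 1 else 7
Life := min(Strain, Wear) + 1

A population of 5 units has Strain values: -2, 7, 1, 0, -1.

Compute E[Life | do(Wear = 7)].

2

Every unit gets Wear=7 under the intervention. Life values become -1, 8, 2, 1, 0; E[Life|do(Wear=7)] = 2.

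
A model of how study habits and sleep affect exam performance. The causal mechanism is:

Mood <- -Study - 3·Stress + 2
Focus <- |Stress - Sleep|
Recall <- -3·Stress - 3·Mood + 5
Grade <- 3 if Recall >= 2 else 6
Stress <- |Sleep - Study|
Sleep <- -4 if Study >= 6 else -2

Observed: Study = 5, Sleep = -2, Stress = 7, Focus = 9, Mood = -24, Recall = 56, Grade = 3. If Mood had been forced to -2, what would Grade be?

Under do(Mood=-2), the mechanism Mood <- -Study - 3·Stress + 2 is discarded; Mood is fixed at -2.
Sleep = -4 if Study >= 6 else -2  [with Study=5]  = -2
Stress = |Sleep - Study|  [with Sleep=-2, Study=5]  = 7
Recall = -3·Stress - 3·Mood + 5  [with Stress=7, Mood=-2]  = -10
Grade = 3 if Recall >= 2 else 6  [with Recall=-10]  = 6

6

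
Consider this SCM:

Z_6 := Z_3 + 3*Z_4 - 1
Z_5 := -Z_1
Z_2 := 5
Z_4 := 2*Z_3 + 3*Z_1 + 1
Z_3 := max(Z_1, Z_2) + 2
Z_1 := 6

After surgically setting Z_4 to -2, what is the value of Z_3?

Under do(Z_4=-2), the mechanism Z_4 := 2*Z_3 + 3*Z_1 + 1 is discarded; Z_4 is fixed at -2.
Since Z_3 is not a descendant of the intervened variable, it is unaffected.
Z_3 = max(Z_1, Z_2) + 2  [with Z_1=6, Z_2=5]  = 8

8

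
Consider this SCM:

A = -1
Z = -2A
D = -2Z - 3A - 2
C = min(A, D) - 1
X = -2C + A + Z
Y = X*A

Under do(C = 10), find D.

Under do(C=10), the mechanism C = min(A, D) - 1 is discarded; C is fixed at 10.
Since D is not a descendant of the intervened variable, it is unaffected.
Z = -2A  [with A=-1]  = 2
D = -2Z - 3A - 2  [with Z=2, A=-1]  = -3

-3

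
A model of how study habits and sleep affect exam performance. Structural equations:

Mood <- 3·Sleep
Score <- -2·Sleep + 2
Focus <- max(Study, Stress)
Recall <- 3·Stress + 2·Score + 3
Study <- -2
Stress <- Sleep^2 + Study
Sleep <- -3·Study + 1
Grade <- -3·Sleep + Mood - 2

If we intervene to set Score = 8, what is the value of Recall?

160

Under do(Score=8), the mechanism Score <- -2·Sleep + 2 is discarded; Score is fixed at 8.
Sleep = -3·Study + 1  [with Study=-2]  = 7
Stress = Sleep^2 + Study  [with Sleep=7, Study=-2]  = 47
Recall = 3·Stress + 2·Score + 3  [with Stress=47, Score=8]  = 160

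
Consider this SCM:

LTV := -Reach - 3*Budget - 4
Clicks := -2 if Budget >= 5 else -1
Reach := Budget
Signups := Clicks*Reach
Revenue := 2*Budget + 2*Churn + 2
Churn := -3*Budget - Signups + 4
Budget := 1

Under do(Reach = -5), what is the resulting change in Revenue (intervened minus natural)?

Under do(Reach=-5), the mechanism Reach := Budget is discarded; Reach is fixed at -5.
Clicks = -2 if Budget >= 5 else -1  [with Budget=1]  = -1
Signups = Clicks*Reach  [with Clicks=-1, Reach=-5]  = 5
Churn = -3*Budget - Signups + 4  [with Budget=1, Signups=5]  = -4
Revenue = 2*Budget + 2*Churn + 2  [with Budget=1, Churn=-4]  = -4
Without intervention: Reach = Budget  [with Budget=1]  = 1; Clicks = -2 if Budget >= 5 else -1  [with Budget=1]  = -1; Signups = Clicks*Reach  [with Clicks=-1, Reach=1]  = -1; Churn = -3*Budget - Signups + 4  [with Budget=1, Signups=-1]  = 2; Revenue = 2*Budget + 2*Churn + 2  [with Budget=1, Churn=2]  = 8.
Change = -4 − 8 = -12.

-12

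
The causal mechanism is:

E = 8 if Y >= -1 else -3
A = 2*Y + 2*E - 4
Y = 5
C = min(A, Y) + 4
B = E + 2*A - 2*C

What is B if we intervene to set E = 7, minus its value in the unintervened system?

do(E=7) replaces the equation E = 8 if Y >= -1 else -3 with the constant E = 7.
A = 2*Y + 2*E - 4  [with Y=5, E=7]  = 20
C = min(A, Y) + 4  [with A=20, Y=5]  = 9
B = E + 2*A - 2*C  [with E=7, A=20, C=9]  = 29
Without intervention: E = 8 if Y >= -1 else -3  [with Y=5]  = 8; A = 2*Y + 2*E - 4  [with Y=5, E=8]  = 22; C = min(A, Y) + 4  [with A=22, Y=5]  = 9; B = E + 2*A - 2*C  [with E=8, A=22, C=9]  = 34.
Change = 29 − 34 = -5.

-5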